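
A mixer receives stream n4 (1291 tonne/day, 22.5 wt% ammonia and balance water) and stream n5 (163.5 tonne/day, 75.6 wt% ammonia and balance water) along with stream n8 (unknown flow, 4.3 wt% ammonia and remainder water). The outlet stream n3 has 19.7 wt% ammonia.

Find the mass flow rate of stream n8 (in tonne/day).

Let n8 be the unknown flow. Total out = 1454.5 + n8.
ammonia balance: 414.08 + 0.043·n8 = 0.197·(1454.5 + n8)
(0.043 − 0.197)·n8 = 0.197×1454.5 − 414.08 = -127.54
n8 = -127.54 / -0.154 = 828.21 tonne/day

828.2 tonne/day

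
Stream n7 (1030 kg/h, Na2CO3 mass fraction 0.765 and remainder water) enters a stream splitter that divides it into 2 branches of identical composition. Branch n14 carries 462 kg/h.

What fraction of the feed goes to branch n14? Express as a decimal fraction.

Fraction to n14 = 462/1030 = 0.4485.

0.449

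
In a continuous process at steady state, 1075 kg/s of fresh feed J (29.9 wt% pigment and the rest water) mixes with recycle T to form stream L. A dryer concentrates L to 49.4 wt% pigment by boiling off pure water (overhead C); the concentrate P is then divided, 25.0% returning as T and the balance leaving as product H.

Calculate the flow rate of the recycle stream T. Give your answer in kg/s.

216.9 kg/s

Overall pigment balance (none leaves overhead): pigment in fresh feed = pigment in product, i.e. 1075×0.299 = (1−0.250)·P·0.494.
P = 321.43/(0.494×0.750) = 867.54 kg/s.
Recycle T = 0.250×867.54 = 216.89 kg/s.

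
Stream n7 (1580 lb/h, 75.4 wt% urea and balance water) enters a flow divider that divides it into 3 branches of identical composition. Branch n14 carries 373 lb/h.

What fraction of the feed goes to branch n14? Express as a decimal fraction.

Fraction to n14 = 373/1580 = 0.2361.

0.236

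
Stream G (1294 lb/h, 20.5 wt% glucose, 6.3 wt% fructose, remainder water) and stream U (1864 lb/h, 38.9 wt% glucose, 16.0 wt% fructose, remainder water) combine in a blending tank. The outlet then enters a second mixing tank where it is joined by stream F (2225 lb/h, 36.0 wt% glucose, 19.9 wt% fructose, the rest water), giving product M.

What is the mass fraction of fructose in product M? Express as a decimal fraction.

Overall, product flow = 5383 lb/h.
fructose in = 1294×0.063 + 1864×0.160 + 2225×0.199 = 822.54 lb/h.
fructose fraction in M = 0.153.

0.153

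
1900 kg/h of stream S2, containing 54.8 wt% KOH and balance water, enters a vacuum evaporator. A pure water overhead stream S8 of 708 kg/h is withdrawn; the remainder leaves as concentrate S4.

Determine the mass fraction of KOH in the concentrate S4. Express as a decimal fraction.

0.873

KOH is not removed: 1900×0.548 = 1041.2 kg/h of KOH enters S4.
Concentrate = 1900 − 708 = 1192 kg/h.
Mass fraction = 1041.2/1192 = 0.873.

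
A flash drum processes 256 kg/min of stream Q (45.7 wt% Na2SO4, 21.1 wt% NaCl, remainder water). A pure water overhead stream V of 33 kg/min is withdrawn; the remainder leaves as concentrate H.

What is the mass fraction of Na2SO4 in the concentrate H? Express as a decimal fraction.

Na2SO4 is not removed: 256×0.457 = 116.99 kg/min of Na2SO4 enters H.
Concentrate = 256 − 33 = 223 kg/min.
Mass fraction = 116.99/223 = 0.525.

0.525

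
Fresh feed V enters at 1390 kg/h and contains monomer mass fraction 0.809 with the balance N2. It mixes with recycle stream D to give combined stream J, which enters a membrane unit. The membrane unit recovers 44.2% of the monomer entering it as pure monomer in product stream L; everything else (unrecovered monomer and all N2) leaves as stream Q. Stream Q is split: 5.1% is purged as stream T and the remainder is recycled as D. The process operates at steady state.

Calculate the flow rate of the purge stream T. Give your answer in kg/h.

N2 enters only via V and leaves only via the purge: 1390×0.191 = 0.051×(N2 in Q), and the membrane unit passes all N2, so N2 in J = N2 in Q = 5205.7 kg/h.
monomer in J: m_A = 1390×0.809 + (1−0.051)·(1−0.442)·m_A, so m_A = 1124.5/0.4705 = 2390.2 kg/h.
Q = (1−0.442)×2390.2 + 5205.7 = 6539.4 kg/h.
Purge T = 0.051×6539.4 = 333.51 kg/h.

333.5 kg/h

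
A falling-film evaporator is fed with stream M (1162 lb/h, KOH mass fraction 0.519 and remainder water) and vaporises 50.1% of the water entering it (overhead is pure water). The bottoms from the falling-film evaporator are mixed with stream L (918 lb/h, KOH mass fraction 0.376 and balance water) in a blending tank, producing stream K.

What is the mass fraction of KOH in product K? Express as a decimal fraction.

Vapour removed = 0.501×0.481×1162 = 280.02 lb/h; concentrate = 881.98 lb/h.
KOH reaching the mixer = 603.08 (from concentrate) + 918×0.376 = 948.25 lb/h.
Product flow = 881.98 + 918 = 1800 lb/h; KOH fraction = 0.527.

0.527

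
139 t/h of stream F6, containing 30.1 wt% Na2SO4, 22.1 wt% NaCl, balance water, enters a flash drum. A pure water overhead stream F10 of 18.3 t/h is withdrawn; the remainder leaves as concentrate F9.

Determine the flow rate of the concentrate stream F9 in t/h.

Concentrate = 139 − 18.3 = 120.7 t/h.

120.7 t/h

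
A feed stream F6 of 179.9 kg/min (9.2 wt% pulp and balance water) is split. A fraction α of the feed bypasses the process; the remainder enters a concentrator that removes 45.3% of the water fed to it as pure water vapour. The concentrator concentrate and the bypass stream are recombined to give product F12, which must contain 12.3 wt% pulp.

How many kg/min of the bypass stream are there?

All 179.9×0.092 = 16.551 kg/min of pulp reaches F12, so F12 = 16.551/0.123 = 134.56 kg/min and vapour = 45.341 kg/min.
The evaporator receives (1−α)·179.9 of feed at 0.908 water and removes 0.453 of that water:
0.453×0.908×(1−α)×179.9 = 45.341
(1−α) = 45.341/73.997 = 0.6127;  α = 0.3873.
Bypass flow = 0.3873×179.9 = 69.669 kg/min.

69.67 kg/min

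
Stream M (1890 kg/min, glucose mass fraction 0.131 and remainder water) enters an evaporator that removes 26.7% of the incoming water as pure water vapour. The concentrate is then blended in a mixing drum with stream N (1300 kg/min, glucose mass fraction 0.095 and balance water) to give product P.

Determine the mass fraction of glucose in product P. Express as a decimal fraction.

Vapour removed = 0.267×0.869×1890 = 438.52 kg/min; concentrate = 1451.5 kg/min.
glucose reaching the mixer = 247.59 (from concentrate) + 1300×0.095 = 371.09 kg/min.
Product flow = 1451.5 + 1300 = 2751.5 kg/min; glucose fraction = 0.135.

0.135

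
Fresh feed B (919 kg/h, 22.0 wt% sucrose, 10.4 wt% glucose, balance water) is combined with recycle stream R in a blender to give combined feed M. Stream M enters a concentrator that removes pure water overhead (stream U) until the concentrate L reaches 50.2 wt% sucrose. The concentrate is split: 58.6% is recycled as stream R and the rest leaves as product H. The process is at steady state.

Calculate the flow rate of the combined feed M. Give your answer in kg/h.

Overall sucrose balance (none leaves overhead): sucrose in fresh feed = sucrose in product, i.e. 919×0.220 = (1−0.586)·L·0.502.
L = 202.18/(0.502×0.414) = 972.82 kg/h.
Recycle R = 0.586×972.82 = 570.07 kg/h.
Combined feed M = 919 + 570.07 = 1489.1 kg/h.

1489 kg/h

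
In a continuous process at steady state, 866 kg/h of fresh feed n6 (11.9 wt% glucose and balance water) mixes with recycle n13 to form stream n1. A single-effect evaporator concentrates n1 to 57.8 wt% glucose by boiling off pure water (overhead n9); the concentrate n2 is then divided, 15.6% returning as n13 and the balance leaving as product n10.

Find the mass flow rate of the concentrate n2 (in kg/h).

Overall glucose balance (none leaves overhead): glucose in fresh feed = glucose in product, i.e. 866×0.119 = (1−0.156)·n2·0.578.
n2 = 103.05/(0.578×0.844) = 211.25 kg/h.

211.2 kg/h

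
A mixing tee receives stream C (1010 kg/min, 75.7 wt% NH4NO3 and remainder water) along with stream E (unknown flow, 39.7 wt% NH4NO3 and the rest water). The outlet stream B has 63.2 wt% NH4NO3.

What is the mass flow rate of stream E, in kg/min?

537.2 kg/min

Let E be the unknown flow. Total out = 1010 + E.
NH4NO3 balance: 764.57 + 0.397·E = 0.632·(1010 + E)
(0.397 − 0.632)·E = 0.632×1010 − 764.57 = -126.25
E = -126.25 / -0.235 = 537.23 kg/min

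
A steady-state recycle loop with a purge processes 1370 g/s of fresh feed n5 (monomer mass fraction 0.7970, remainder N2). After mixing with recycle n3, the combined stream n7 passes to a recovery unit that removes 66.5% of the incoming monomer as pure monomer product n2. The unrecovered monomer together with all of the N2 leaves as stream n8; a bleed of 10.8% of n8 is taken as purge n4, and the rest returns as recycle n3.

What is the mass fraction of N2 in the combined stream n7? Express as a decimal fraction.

N2 enters only via n5 and leaves only via the purge: 1370×0.203 = 0.108×(N2 in n8), and the recovery unit passes all N2, so N2 in n7 = N2 in n8 = 2575.1 g/s.
monomer in n7: m_A = 1370×0.797 + (1−0.108)·(1−0.665)·m_A, so m_A = 1091.9/0.7012 = 1557.2 g/s.
n7 = 1557.2 + 2575.1 = 4132.3 g/s.
N2 fraction in n7 = 2575.1/4132.3 = 0.6232.

0.6232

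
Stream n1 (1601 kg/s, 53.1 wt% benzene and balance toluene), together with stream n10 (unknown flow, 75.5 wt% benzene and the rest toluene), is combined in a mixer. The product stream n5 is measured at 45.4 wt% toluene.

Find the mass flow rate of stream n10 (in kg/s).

114.9 kg/s

Let n10 be the unknown flow. Total out = 1601 + n10.
toluene balance: 750.87 + 0.245·n10 = 0.454·(1601 + n10)
(0.245 − 0.454)·n10 = 0.454×1601 − 750.87 = -24.015
n10 = -24.015 / -0.209 = 114.9 kg/s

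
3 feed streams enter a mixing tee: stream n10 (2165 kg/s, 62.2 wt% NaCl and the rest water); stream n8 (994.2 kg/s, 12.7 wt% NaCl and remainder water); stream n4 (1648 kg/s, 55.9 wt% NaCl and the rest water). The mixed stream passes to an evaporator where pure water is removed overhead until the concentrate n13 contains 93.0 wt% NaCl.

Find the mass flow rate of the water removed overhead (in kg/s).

2233 kg/s

NaCl entering = 2165×0.622 + 994.2×0.127 + 1648×0.559 = 2394.1 kg/s.
All NaCl reports to n13, so n13 = 2394.1/0.930 = 2574.3 kg/s.
Total feed = 4807.2 kg/s; overhead = 4807.2 − 2574.3 = 2232.9 kg/s.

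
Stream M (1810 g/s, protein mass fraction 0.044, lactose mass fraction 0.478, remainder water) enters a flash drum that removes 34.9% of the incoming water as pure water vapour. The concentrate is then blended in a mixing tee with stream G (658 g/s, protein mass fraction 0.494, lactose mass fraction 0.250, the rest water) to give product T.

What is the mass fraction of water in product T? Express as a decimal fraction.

0.338

Vapour removed = 0.349×0.478×1810 = 301.95 g/s; concentrate = 1508.1 g/s.
water reaching the mixer = 563.23 (from concentrate) + 658×0.256 = 731.68 g/s.
Product flow = 1508.1 + 658 = 2166.1 g/s; water fraction = 0.338.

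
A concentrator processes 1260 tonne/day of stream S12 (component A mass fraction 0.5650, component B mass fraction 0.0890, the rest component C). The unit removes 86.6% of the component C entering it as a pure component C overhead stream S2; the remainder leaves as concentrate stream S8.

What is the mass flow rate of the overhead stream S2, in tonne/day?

377.5 tonne/day

component C entering = 1260×0.346 = 435.96 tonne/day; overhead removed = 0.866×435.96 = 377.54 tonne/day.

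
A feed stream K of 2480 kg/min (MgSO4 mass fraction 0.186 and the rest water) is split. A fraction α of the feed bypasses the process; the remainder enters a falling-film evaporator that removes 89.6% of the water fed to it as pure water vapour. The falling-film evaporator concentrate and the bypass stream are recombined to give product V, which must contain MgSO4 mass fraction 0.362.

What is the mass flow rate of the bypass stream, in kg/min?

826.8 kg/min

All 2480×0.186 = 461.28 kg/min of MgSO4 reaches V, so V = 461.28/0.362 = 1274.3 kg/min and vapour = 1205.7 kg/min.
The evaporator receives (1−α)·2480 of feed at 0.814 water and removes 0.896 of that water:
0.896×0.814×(1−α)×2480 = 1205.7
(1−α) = 1205.7/1808.8 = 0.6666;  α = 0.3334.
Bypass flow = 0.3334×2480 = 826.81 kg/min.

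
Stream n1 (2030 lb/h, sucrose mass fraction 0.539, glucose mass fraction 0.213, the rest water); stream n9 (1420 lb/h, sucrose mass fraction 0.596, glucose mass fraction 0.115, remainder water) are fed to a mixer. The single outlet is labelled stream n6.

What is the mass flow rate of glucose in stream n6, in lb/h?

595.7 lb/h

glucose out = glucose in = 2030×0.213 + 1420×0.115 = 595.69 lb/h.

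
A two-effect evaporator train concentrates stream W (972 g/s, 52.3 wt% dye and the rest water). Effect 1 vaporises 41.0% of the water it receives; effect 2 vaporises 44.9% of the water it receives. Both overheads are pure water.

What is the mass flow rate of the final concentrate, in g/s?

659.1 g/s

water in feed = 972×0.477 = 463.64 g/s.
After stage 1: water left = (1−0.410)×463.64 = 273.55; stream total = 781.91 g/s.
After stage 2: water left = (1−0.449)×273.55 = 150.73; final concentrate = 659.08 g/s.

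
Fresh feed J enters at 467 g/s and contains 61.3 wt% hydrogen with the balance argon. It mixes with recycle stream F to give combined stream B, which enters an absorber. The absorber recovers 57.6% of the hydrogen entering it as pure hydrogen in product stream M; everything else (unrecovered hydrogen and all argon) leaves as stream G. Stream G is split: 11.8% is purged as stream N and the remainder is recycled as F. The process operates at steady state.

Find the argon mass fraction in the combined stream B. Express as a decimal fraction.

0.770

argon enters only via J and leaves only via the purge: 467×0.387 = 0.118×(argon in G), and the absorber passes all argon, so argon in B = argon in G = 1531.6 g/s.
hydrogen in B: m_A = 467×0.613 + (1−0.118)·(1−0.576)·m_A, so m_A = 286.27/0.6260 = 457.28 g/s.
B = 457.28 + 1531.6 = 1988.9 g/s.
argon fraction in B = 1531.6/1988.9 = 0.770.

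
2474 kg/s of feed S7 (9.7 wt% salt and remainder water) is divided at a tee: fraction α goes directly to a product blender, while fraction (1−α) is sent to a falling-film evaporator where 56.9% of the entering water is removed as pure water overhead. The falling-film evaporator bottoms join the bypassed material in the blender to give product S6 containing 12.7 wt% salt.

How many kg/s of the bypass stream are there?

All 2474×0.097 = 239.98 kg/s of salt reaches S6, so S6 = 239.98/0.127 = 1889.6 kg/s and vapour = 584.41 kg/s.
The evaporator receives (1−α)·2474 of feed at 0.903 water and removes 0.569 of that water:
0.569×0.903×(1−α)×2474 = 584.41
(1−α) = 584.41/1271.2 = 0.4597;  α = 0.5403.
Bypass flow = 0.5403×2474 = 1336.6 kg/s.

1337 kg/s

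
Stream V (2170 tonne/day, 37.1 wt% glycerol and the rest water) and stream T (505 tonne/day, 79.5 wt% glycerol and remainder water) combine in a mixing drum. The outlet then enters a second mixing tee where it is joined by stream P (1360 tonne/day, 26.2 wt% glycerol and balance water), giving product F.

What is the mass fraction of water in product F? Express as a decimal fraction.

0.6127

Overall, product flow = 4035 tonne/day.
water in = 2170×0.629 + 505×0.205 + 1360×0.738 = 2472.1 tonne/day.
water fraction in F = 0.6127.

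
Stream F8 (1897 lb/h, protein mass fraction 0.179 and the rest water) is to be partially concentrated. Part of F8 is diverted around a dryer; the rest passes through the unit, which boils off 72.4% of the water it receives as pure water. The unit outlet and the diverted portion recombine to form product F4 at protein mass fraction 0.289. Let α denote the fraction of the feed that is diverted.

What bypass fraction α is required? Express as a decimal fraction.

0.360

All 1897×0.179 = 339.56 lb/h of protein reaches F4, so F4 = 339.56/0.289 = 1175 lb/h and vapour = 722.04 lb/h.
The evaporator receives (1−α)·1897 of feed at 0.821 water and removes 0.724 of that water:
0.724×0.821×(1−α)×1897 = 722.04
(1−α) = 722.04/1127.6 = 0.6403;  α = 0.3597.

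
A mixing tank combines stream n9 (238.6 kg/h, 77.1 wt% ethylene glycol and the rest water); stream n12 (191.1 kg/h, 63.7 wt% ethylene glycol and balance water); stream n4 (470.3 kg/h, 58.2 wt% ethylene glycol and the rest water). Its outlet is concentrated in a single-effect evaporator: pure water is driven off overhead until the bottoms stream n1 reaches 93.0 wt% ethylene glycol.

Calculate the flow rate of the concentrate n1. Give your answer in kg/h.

ethylene glycol entering = 238.6×0.771 + 191.1×0.637 + 470.3×0.582 = 579.41 kg/h.
All ethylene glycol reports to n1, so n1 = 579.41/0.930 = 623.02 kg/h.

623 kg/h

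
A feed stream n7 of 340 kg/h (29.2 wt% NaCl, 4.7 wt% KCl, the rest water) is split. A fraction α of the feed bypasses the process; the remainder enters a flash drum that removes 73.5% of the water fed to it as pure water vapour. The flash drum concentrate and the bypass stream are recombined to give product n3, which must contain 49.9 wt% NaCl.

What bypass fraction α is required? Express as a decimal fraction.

All 340×0.292 = 99.28 kg/h of NaCl reaches n3, so n3 = 99.28/0.499 = 198.96 kg/h and vapour = 141.04 kg/h.
The evaporator receives (1−α)·340 of feed at 0.661 water and removes 0.735 of that water:
0.735×0.661×(1−α)×340 = 141.04
(1−α) = 141.04/165.18 = 0.8538;  α = 0.1462.

0.146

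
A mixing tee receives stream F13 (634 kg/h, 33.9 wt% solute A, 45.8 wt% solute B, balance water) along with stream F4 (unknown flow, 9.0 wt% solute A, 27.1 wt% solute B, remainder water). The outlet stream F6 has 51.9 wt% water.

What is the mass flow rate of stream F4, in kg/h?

Let F4 be the unknown flow. Total out = 634 + F4.
water balance: 128.7 + 0.639·F4 = 0.519·(634 + F4)
(0.639 − 0.519)·F4 = 0.519×634 − 128.7 = 200.34
F4 = 200.34 / 0.120 = 1669.5 kg/h

1670 kg/h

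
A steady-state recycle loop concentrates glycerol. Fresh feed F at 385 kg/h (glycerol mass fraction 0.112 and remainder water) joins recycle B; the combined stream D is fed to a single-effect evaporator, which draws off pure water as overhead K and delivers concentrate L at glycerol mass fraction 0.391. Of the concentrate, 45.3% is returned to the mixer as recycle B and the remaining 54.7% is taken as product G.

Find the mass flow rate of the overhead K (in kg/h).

274.7 kg/h

Overall glycerol balance (none leaves overhead): glycerol in fresh feed = glycerol in product, i.e. 385×0.112 = (1−0.453)·L·0.391.
L = 43.12/(0.391×0.547) = 201.61 kg/h.
Recycle B = 0.453×201.61 = 91.33 kg/h.
Combined feed D = 385 + 91.33 = 476.33 kg/h.
Overhead K = D − L = 476.33 − 201.61 = 274.72 kg/h.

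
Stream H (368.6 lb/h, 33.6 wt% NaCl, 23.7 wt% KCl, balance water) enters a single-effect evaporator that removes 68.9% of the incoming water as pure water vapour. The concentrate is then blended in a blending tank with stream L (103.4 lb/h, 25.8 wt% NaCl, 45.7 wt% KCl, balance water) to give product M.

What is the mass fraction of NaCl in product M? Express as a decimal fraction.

0.4140

Vapour removed = 0.689×0.427×368.6 = 108.44 lb/h; concentrate = 260.16 lb/h.
NaCl reaching the mixer = 123.85 (from concentrate) + 103.4×0.258 = 150.53 lb/h.
Product flow = 260.16 + 103.4 = 363.56 lb/h; NaCl fraction = 0.4140.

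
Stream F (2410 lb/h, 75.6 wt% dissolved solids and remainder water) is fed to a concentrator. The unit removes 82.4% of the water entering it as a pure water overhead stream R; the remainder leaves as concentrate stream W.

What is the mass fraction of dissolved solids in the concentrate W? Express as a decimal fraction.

dissolved solids is not removed: 2410×0.756 = 1822 lb/h of dissolved solids enters W.
water entering = 2410×0.244 = 588.04 lb/h; overhead removed = 0.824×588.04 = 484.54 lb/h.
Concentrate = 2410 − 484.54 = 1925.5 lb/h.
Mass fraction = 1822/1925.5 = 0.9462.

0.9462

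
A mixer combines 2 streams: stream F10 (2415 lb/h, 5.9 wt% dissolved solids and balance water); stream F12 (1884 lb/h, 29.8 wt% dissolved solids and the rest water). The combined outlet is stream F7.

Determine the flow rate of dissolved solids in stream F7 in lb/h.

703.9 lb/h

dissolved solids out = dissolved solids in = 2415×0.059 + 1884×0.298 = 703.92 lb/h.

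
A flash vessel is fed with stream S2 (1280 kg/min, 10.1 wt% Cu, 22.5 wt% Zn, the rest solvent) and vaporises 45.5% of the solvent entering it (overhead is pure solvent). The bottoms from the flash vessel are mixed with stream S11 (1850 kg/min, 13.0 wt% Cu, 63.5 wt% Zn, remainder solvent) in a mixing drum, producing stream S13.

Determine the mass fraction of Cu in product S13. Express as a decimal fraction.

Vapour removed = 0.455×0.674×1280 = 392.54 kg/min; concentrate = 887.46 kg/min.
Cu reaching the mixer = 129.28 (from concentrate) + 1850×0.130 = 369.78 kg/min.
Product flow = 887.46 + 1850 = 2737.5 kg/min; Cu fraction = 0.135.

0.135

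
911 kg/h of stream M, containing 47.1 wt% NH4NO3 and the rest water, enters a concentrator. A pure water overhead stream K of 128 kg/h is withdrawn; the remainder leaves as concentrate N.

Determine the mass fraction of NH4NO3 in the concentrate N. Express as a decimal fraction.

NH4NO3 is not removed: 911×0.471 = 429.08 kg/h of NH4NO3 enters N.
Concentrate = 911 − 128 = 783 kg/h.
Mass fraction = 429.08/783 = 0.548.

0.548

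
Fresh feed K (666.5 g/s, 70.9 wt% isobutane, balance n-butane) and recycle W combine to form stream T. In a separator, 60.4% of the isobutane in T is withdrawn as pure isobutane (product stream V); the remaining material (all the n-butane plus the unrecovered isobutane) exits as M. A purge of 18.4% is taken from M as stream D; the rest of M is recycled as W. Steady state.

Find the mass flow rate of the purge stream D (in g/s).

244.8 g/s

n-butane enters only via K and leaves only via the purge: 666.5×0.291 = 0.184×(n-butane in M), and the separator passes all n-butane, so n-butane in T = n-butane in M = 1054.1 g/s.
isobutane in T: m_A = 666.5×0.709 + (1−0.184)·(1−0.604)·m_A, so m_A = 472.55/0.6769 = 698.14 g/s.
M = (1−0.604)×698.14 + 1054.1 = 1330.5 g/s.
Purge D = 0.184×1330.5 = 244.82 g/s.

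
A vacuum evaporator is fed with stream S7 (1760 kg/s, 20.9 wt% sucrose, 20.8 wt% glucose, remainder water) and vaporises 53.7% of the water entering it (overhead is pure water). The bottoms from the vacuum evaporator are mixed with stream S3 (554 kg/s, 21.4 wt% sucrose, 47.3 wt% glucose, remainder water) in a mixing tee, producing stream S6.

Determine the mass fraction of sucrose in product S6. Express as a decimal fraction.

0.276

Vapour removed = 0.537×0.583×1760 = 551 kg/s; concentrate = 1209 kg/s.
sucrose reaching the mixer = 367.84 (from concentrate) + 554×0.214 = 486.4 kg/s.
Product flow = 1209 + 554 = 1763 kg/s; sucrose fraction = 0.276.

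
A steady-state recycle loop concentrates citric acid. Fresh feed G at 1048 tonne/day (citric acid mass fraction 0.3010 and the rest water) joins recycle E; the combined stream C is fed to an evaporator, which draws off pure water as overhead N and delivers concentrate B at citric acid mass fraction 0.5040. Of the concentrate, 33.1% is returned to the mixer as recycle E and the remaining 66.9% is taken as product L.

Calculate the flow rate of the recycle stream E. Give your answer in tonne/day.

Overall citric acid balance (none leaves overhead): citric acid in fresh feed = citric acid in product, i.e. 1048×0.301 = (1−0.331)·B·0.504.
B = 315.45/(0.504×0.669) = 935.56 tonne/day.
Recycle E = 0.331×935.56 = 309.67 tonne/day.

309.7 tonne/day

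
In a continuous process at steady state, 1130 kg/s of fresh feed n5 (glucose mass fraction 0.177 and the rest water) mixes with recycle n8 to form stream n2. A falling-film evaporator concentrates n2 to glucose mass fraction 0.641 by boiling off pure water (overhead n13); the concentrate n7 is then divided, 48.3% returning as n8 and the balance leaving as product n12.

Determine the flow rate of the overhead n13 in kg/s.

818 kg/s

Overall glucose balance (none leaves overhead): glucose in fresh feed = glucose in product, i.e. 1130×0.177 = (1−0.483)·n7·0.641.
n7 = 200.01/(0.641×0.517) = 603.54 kg/s.
Recycle n8 = 0.483×603.54 = 291.51 kg/s.
Combined feed n2 = 1130 + 291.51 = 1421.5 kg/s.
Overhead n13 = n2 − n7 = 1421.5 − 603.54 = 817.97 kg/s.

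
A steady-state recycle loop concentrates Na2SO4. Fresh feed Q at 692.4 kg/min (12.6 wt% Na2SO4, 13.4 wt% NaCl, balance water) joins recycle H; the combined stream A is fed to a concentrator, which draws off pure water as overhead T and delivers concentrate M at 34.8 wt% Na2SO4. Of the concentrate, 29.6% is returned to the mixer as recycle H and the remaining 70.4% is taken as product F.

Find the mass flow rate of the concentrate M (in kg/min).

356.1 kg/min

Overall Na2SO4 balance (none leaves overhead): Na2SO4 in fresh feed = Na2SO4 in product, i.e. 692.4×0.126 = (1−0.296)·M·0.348.
M = 87.242/(0.348×0.704) = 356.1 kg/min.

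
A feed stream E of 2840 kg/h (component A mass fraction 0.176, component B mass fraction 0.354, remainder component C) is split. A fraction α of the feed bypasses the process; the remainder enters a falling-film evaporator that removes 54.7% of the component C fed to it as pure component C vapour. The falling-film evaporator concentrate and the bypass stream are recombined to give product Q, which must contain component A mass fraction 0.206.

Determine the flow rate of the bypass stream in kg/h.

All 2840×0.176 = 499.84 kg/h of component A reaches Q, so Q = 499.84/0.206 = 2426.4 kg/h and vapour = 413.59 kg/h.
The evaporator receives (1−α)·2840 of feed at 0.470 component C and removes 0.547 of that component C:
0.547×0.470×(1−α)×2840 = 413.59
(1−α) = 413.59/730.14 = 0.5665;  α = 0.4335.
Bypass flow = 0.4335×2840 = 1231.3 kg/h.

1231 kg/h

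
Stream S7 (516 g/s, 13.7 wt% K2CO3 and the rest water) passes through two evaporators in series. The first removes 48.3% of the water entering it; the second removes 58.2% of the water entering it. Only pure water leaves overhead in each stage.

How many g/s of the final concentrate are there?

water in feed = 516×0.863 = 445.31 g/s.
After stage 1: water left = (1−0.483)×445.31 = 230.22; stream total = 300.92 g/s.
After stage 2: water left = (1−0.582)×230.22 = 96.234; final concentrate = 166.93 g/s.

166.9 g/s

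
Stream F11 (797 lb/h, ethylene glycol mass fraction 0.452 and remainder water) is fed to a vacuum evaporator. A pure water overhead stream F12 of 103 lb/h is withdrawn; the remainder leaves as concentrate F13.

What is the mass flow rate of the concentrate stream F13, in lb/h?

Concentrate = 797 − 103 = 694 lb/h.

694 lb/h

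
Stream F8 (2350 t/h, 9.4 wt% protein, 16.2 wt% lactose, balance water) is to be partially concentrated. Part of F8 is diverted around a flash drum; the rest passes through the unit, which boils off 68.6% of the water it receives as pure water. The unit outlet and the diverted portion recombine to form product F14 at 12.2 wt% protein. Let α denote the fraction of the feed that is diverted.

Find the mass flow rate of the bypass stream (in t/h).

1293 t/h

All 2350×0.094 = 220.9 t/h of protein reaches F14, so F14 = 220.9/0.122 = 1810.7 t/h and vapour = 539.34 t/h.
The evaporator receives (1−α)·2350 of feed at 0.744 water and removes 0.686 of that water:
0.686×0.744×(1−α)×2350 = 539.34
(1−α) = 539.34/1199.4 = 0.4497;  α = 0.5503.
Bypass flow = 0.5503×2350 = 1293.3 t/h.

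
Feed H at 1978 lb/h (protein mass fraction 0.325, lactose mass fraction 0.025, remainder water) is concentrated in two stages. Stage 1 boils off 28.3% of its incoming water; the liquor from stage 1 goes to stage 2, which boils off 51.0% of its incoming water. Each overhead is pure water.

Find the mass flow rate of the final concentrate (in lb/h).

1144 lb/h

water in feed = 1978×0.650 = 1285.7 lb/h.
After stage 1: water left = (1−0.283)×1285.7 = 921.85; stream total = 1614.1 lb/h.
After stage 2: water left = (1−0.510)×921.85 = 451.7; final concentrate = 1144 lb/h.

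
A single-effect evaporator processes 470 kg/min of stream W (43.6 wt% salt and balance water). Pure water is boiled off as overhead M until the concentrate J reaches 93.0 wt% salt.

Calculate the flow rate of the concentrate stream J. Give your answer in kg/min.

220.3 kg/min

salt is conserved: 470×0.436 = 204.92 kg/min all reports to the concentrate.
Concentrate = 204.92/(target fraction) = 220.34 kg/min.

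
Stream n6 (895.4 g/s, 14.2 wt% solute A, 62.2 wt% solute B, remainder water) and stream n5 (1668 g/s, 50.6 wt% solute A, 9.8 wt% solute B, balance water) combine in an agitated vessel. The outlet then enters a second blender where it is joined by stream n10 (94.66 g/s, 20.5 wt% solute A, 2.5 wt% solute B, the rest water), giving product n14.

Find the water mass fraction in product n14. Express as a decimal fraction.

Overall, product flow = 2658.1 g/s.
water in = 895.4×0.236 + 1668×0.396 + 94.66×0.770 = 944.73 g/s.
water fraction in n14 = 0.355.

0.355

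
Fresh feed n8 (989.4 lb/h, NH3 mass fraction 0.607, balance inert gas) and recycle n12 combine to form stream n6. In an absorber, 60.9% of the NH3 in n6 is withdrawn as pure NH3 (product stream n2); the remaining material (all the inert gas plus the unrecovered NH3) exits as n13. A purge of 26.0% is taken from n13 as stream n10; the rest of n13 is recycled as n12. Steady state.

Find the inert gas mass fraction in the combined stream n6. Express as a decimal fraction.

inert gas enters only via n8 and leaves only via the purge: 989.4×0.393 = 0.260×(inert gas in n13), and the absorber passes all inert gas, so inert gas in n6 = inert gas in n13 = 1495.5 lb/h.
NH3 in n6: m_A = 989.4×0.607 + (1−0.260)·(1−0.609)·m_A, so m_A = 600.57/0.7107 = 845.08 lb/h.
n6 = 845.08 + 1495.5 = 2340.6 lb/h.
inert gas fraction in n6 = 1495.5/2340.6 = 0.639.

0.639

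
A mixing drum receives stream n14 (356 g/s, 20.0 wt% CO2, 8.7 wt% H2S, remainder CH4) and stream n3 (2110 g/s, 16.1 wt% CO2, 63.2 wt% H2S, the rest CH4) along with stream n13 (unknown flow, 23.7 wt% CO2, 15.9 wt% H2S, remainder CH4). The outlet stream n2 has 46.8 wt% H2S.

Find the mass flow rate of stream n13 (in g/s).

680.9 g/s

Let n13 be the unknown flow. Total out = 2466 + n13.
H2S balance: 1364.5 + 0.159·n13 = 0.468·(2466 + n13)
(0.159 − 0.468)·n13 = 0.468×2466 − 1364.5 = -210.4
n13 = -210.4 / -0.309 = 680.92 g/s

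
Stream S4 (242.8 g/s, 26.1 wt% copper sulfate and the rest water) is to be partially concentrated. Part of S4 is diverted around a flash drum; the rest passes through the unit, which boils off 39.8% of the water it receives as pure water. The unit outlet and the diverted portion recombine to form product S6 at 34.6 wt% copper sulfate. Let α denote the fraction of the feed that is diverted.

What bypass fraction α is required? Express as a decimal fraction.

0.165

All 242.8×0.261 = 63.371 g/s of copper sulfate reaches S6, so S6 = 63.371/0.346 = 183.15 g/s and vapour = 59.647 g/s.
The evaporator receives (1−α)·242.8 of feed at 0.739 water and removes 0.398 of that water:
0.398×0.739×(1−α)×242.8 = 59.647
(1−α) = 59.647/71.413 = 0.8352;  α = 0.1648.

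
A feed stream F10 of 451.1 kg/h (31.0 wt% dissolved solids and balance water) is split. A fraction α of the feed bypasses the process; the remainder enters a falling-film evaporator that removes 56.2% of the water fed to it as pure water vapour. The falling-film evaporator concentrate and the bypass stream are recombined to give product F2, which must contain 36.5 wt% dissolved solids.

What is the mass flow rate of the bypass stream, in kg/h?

275.8 kg/h

All 451.1×0.310 = 139.84 kg/h of dissolved solids reaches F2, so F2 = 139.84/0.365 = 383.13 kg/h and vapour = 67.974 kg/h.
The evaporator receives (1−α)·451.1 of feed at 0.690 water and removes 0.562 of that water:
0.562×0.690×(1−α)×451.1 = 67.974
(1−α) = 67.974/174.93 = 0.3886;  α = 0.6114.
Bypass flow = 0.6114×451.1 = 275.81 kg/h.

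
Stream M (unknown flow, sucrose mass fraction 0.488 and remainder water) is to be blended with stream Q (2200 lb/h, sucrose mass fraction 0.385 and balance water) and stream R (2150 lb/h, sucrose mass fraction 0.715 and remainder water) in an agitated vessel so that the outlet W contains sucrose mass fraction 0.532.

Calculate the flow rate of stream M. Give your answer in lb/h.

Let M be the unknown flow. Total out = 4350 + M.
sucrose balance: 2384.2 + 0.488·M = 0.532·(4350 + M)
(0.488 − 0.532)·M = 0.532×4350 − 2384.2 = -70.05
M = -70.05 / -0.044 = 1592 lb/h

1592 lb/h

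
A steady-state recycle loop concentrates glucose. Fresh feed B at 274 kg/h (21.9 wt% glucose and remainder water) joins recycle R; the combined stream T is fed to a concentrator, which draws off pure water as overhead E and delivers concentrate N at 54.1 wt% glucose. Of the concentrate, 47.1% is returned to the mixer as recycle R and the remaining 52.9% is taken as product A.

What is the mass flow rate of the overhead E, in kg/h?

163.1 kg/h

Overall glucose balance (none leaves overhead): glucose in fresh feed = glucose in product, i.e. 274×0.219 = (1−0.471)·N·0.541.
N = 60.006/(0.541×0.529) = 209.67 kg/h.
Recycle R = 0.471×209.67 = 98.756 kg/h.
Combined feed T = 274 + 98.756 = 372.76 kg/h.
Overhead E = T − N = 372.76 − 209.67 = 163.08 kg/h.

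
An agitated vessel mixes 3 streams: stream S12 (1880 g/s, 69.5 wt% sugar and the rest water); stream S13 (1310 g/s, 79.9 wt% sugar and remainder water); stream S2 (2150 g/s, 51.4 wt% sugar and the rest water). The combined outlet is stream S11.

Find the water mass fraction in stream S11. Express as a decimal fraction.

0.352

Total flow out = 1880 + 1310 + 2150 = 5340 g/s.
water in = 1880×0.305 + 1310×0.201 + 2150×0.486 = 1881.6 g/s.
water mass fraction in S11 = 1881.6/5340 = 0.352.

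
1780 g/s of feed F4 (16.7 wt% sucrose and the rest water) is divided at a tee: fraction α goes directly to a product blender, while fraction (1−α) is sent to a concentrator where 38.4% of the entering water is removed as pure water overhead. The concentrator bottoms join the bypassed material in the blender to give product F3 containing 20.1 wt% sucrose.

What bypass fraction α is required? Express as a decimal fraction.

All 1780×0.167 = 297.26 g/s of sucrose reaches F3, so F3 = 297.26/0.201 = 1478.9 g/s and vapour = 301.09 g/s.
The evaporator receives (1−α)·1780 of feed at 0.833 water and removes 0.384 of that water:
0.384×0.833×(1−α)×1780 = 301.09
(1−α) = 301.09/569.37 = 0.5288;  α = 0.4712.

0.471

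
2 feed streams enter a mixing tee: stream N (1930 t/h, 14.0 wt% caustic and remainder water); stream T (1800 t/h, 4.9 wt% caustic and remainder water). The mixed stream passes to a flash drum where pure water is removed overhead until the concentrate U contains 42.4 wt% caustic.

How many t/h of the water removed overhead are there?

2885 t/h

caustic entering = 1930×0.140 + 1800×0.049 = 358.4 t/h.
All caustic reports to U, so U = 358.4/0.424 = 845.28 t/h.
Total feed = 3730 t/h; overhead = 3730 − 845.28 = 2884.7 t/h.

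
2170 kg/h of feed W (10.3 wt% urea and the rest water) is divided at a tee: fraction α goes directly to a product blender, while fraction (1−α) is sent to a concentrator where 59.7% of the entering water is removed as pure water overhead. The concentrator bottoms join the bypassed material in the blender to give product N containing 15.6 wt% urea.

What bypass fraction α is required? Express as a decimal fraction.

All 2170×0.103 = 223.51 kg/h of urea reaches N, so N = 223.51/0.156 = 1432.8 kg/h and vapour = 737.24 kg/h.
The evaporator receives (1−α)·2170 of feed at 0.897 water and removes 0.597 of that water:
0.597×0.897×(1−α)×2170 = 737.24
(1−α) = 737.24/1162.1 = 0.6344;  α = 0.3656.

0.366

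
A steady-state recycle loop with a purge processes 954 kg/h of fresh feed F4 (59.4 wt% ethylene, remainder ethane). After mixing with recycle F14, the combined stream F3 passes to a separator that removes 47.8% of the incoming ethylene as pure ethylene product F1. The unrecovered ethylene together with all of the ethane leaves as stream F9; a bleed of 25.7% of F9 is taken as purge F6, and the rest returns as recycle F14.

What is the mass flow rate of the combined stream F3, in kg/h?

ethane enters only via F4 and leaves only via the purge: 954×0.406 = 0.257×(ethane in F9), and the separator passes all ethane, so ethane in F3 = ethane in F9 = 1507.1 kg/h.
ethylene in F3: m_A = 954×0.594 + (1−0.257)·(1−0.478)·m_A, so m_A = 566.68/0.6122 = 925.71 kg/h.
F3 = 925.71 + 1507.1 = 2432.8 kg/h.

2433 kg/h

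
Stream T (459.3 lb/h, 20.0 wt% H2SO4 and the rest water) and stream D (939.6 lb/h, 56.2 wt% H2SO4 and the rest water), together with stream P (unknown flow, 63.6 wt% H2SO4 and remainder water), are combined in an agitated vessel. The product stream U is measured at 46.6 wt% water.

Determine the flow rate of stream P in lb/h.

Let P be the unknown flow. Total out = 1398.9 + P.
water balance: 778.98 + 0.364·P = 0.466·(1398.9 + P)
(0.364 − 0.466)·P = 0.466×1398.9 − 778.98 = -127.1
P = -127.1 / -0.102 = 1246.1 lb/h

1246 lb/h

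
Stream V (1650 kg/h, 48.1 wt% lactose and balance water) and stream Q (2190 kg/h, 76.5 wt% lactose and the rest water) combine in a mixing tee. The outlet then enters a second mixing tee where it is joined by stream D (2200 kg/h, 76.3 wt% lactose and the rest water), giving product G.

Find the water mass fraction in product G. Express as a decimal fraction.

0.313

Overall, product flow = 6040 kg/h.
water in = 1650×0.519 + 2190×0.235 + 2200×0.237 = 1892.4 kg/h.
water fraction in G = 0.313.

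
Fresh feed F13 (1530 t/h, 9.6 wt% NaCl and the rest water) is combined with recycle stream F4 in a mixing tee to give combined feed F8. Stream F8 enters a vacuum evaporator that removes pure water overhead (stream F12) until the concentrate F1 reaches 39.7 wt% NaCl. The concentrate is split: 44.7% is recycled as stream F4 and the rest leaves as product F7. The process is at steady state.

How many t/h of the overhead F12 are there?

Overall NaCl balance (none leaves overhead): NaCl in fresh feed = NaCl in product, i.e. 1530×0.096 = (1−0.447)·F1·0.397.
F1 = 146.88/(0.397×0.553) = 669.03 t/h.
Recycle F4 = 0.447×669.03 = 299.06 t/h.
Combined feed F8 = 1530 + 299.06 = 1829.1 t/h.
Overhead F12 = F8 − F1 = 1829.1 − 669.03 = 1160 t/h.

1160 t/h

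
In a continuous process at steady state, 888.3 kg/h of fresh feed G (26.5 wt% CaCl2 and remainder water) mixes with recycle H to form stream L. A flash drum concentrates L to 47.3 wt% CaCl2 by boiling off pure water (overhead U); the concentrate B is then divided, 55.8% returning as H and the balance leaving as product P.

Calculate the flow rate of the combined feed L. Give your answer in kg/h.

1517 kg/h

Overall CaCl2 balance (none leaves overhead): CaCl2 in fresh feed = CaCl2 in product, i.e. 888.3×0.265 = (1−0.558)·B·0.473.
B = 235.4/(0.473×0.442) = 1126 kg/h.
Recycle H = 0.558×1126 = 628.28 kg/h.
Combined feed L = 888.3 + 628.28 = 1516.6 kg/h.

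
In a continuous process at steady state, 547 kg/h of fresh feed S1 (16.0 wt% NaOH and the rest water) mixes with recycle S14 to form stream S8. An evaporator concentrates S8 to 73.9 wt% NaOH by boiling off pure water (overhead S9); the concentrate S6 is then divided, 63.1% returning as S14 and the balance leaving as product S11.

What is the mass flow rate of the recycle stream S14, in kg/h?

Overall NaOH balance (none leaves overhead): NaOH in fresh feed = NaOH in product, i.e. 547×0.160 = (1−0.631)·S6·0.739.
S6 = 87.52/(0.739×0.369) = 320.95 kg/h.
Recycle S14 = 0.631×320.95 = 202.52 kg/h.

202.5 kg/h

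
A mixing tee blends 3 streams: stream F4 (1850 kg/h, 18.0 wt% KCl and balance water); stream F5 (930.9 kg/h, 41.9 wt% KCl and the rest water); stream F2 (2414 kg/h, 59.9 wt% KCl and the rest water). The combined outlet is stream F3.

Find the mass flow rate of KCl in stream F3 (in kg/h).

KCl out = KCl in = 1850×0.180 + 930.9×0.419 + 2414×0.599 = 2169 kg/h.

2169 kg/h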